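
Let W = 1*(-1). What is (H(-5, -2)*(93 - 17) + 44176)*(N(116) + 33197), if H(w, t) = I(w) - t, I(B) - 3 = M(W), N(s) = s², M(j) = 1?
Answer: 2082216696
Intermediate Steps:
W = -1
I(B) = 4 (I(B) = 3 + 1 = 4)
H(w, t) = 4 - t
(H(-5, -2)*(93 - 17) + 44176)*(N(116) + 33197) = ((4 - 1*(-2))*(93 - 17) + 44176)*(116² + 33197) = ((4 + 2)*76 + 44176)*(13456 + 33197) = (6*76 + 44176)*46653 = (456 + 44176)*46653 = 44632*46653 = 2082216696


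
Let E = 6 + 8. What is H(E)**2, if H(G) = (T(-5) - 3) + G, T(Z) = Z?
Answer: 36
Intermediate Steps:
E = 14
H(G) = -8 + G (H(G) = (-5 - 3) + G = -8 + G)
H(E)**2 = (-8 + 14)**2 = 6**2 = 36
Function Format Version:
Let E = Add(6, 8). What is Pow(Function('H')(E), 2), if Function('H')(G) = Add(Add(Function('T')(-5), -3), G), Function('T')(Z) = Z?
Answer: 36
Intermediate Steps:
E = 14
Function('H')(G) = Add(-8, G) (Function('H')(G) = Add(Add(-5, -3), G) = Add(-8, G))
Pow(Function('H')(E), 2) = Pow(Add(-8, 14), 2) = Pow(6, 2) = 36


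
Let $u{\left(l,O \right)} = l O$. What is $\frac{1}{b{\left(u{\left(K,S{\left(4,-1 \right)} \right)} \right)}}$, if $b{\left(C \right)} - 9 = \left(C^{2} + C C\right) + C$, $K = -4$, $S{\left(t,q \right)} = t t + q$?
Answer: $\frac{1}{7149} \approx 0.00013988$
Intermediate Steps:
$S{\left(t,q \right)} = q + t^{2}$ ($S{\left(t,q \right)} = t^{2} + q = q + t^{2}$)
$u{\left(l,O \right)} = O l$
$b{\left(C \right)} = 9 + C + 2 C^{2}$ ($b{\left(C \right)} = 9 + \left(\left(C^{2} + C C\right) + C\right) = 9 + \left(\left(C^{2} + C^{2}\right) + C\right) = 9 + \left(2 C^{2} + C\right) = 9 + \left(C + 2 C^{2}\right) = 9 + C + 2 C^{2}$)
$\frac{1}{b{\left(u{\left(K,S{\left(4,-1 \right)} \right)} \right)}} = \frac{1}{9 + \left(-1 + 4^{2}\right) \left(-4\right) + 2 \left(\left(-1 + 4^{2}\right) \left(-4\right)\right)^{2}} = \frac{1}{9 + \left(-1 + 16\right) \left(-4\right) + 2 \left(\left(-1 + 16\right) \left(-4\right)\right)^{2}} = \frac{1}{9 + 15 \left(-4\right) + 2 \left(15 \left(-4\right)\right)^{2}} = \frac{1}{9 - 60 + 2 \left(-60\right)^{2}} = \frac{1}{9 - 60 + 2 \cdot 3600} = \frac{1}{9 - 60 + 7200} = \frac{1}{7149}$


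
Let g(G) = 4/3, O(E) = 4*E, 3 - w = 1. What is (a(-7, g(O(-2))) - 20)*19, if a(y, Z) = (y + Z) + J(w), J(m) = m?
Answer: -1349/3 ≈ -449.67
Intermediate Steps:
w = 2 (w = 3 - 1*1 = 3 - 1 = 2)
g(G) = 4/3 (g(G) = 4*(1/3) = 4/3)
a(y, Z) = 2 + Z + y (a(y, Z) = (y + Z) + 2 = (Z + y) + 2 = 2 + Z + y)
(a(-7, g(O(-2))) - 20)*19 = ((2 + 4/3 - 7) - 20)*19 = (-11/3 - 20)*19 = -71/3*19 = -1349/3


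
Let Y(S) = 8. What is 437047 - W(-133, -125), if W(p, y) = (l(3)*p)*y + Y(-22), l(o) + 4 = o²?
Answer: 353914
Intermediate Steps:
l(o) = -4 + o²
W(p, y) = 8 + 5*p*y (W(p, y) = ((-4 + 3²)*p)*y + 8 = ((-4 + 9)*p)*y + 8 = (5*p)*y + 8 = 5*p*y + 8 = 8 + 5*p*y)
437047 - W(-133, -125) = 437047 - (8 + 5*(-133)*(-125)) = 437047 - (8 + 83125) = 437047 - 1*83133 = 437047 - 83133 = 353914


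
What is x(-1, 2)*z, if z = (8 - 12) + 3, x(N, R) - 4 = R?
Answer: -6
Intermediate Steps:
x(N, R) = 4 + R
z = -1 (z = -4 + 3 = -1)
x(-1, 2)*z = (4 + 2)*(-1) = 6*(-1) = -6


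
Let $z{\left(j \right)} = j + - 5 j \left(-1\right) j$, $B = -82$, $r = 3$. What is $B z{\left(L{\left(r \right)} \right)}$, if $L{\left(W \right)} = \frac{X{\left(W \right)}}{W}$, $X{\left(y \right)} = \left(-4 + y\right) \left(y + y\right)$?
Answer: $-1476$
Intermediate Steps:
$X{\left(y \right)} = 2 y \left(-4 + y\right)$ ($X{\left(y \right)} = \left(-4 + y\right) 2 y = 2 y \left(-4 + y\right)$)
$L{\left(W \right)} = -8 + 2 W$ ($L{\left(W \right)} = \frac{2 W \left(-4 + W\right)}{W} = -8 + 2 W$)
$z{\left(j \right)} = j + 5 j^{2}$ ($z{\left(j \right)} = j + 5 j j = j + 5 j^{2}$)
$B z{\left(L{\left(r \right)} \right)} = - 82 \left(-8 + 2 \cdot 3\right) \left(1 + 5 \left(-8 + 2 \cdot 3\right)\right) = - 82 \left(-8 + 6\right) \left(1 + 5 \left(-8 + 6\right)\right) = - 82 \left(- 2 \left(1 + 5 \left(-2\right)\right)\right) = - 82 \left(- 2 \left(1 - 10\right)\right) = - 82 \left(\left(-2\right) \left(-9\right)\right) = \left(-82\right) 18 = -1476$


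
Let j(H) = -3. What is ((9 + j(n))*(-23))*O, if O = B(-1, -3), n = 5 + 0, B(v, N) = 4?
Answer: -552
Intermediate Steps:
n = 5
O = 4
((9 + j(n))*(-23))*O = ((9 - 3)*(-23))*4 = (6*(-23))*4 = -138*4 = -552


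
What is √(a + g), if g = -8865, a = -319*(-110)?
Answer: 5*√1049 ≈ 161.94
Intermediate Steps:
a = 35090
√(a + g) = √(35090 - 8865) = √26225 = 5*√1049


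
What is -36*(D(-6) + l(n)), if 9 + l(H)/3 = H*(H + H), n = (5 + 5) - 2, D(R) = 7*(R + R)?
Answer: -9828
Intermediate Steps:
D(R) = 14*R (D(R) = 7*(2*R) = 14*R)
n = 8 (n = 10 - 2 = 8)
l(H) = -27 + 6*H² (l(H) = -27 + 3*(H*(H + H)) = -27 + 3*(H*(2*H)) = -27 + 3*(2*H²) = -27 + 6*H²)
-36*(D(-6) + l(n)) = -36*(14*(-6) + (-27 + 6*8²)) = -36*(-84 + (-27 + 6*64)) = -36*(-84 + (-27 + 384)) = -36*(-84 + 357) = -36*273 = -9828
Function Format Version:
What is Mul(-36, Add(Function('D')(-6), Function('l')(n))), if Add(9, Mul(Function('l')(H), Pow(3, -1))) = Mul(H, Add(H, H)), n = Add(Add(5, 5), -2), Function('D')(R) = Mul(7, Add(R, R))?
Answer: -9828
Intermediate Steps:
Function('D')(R) = Mul(14, R) (Function('D')(R) = Mul(7, Mul(2, R)) = Mul(14, R))
n = 8 (n = Add(10, -2) = 8)
Function('l')(H) = Add(-27, Mul(6, Pow(H, 2))) (Function('l')(H) = Add(-27, Mul(3, Mul(H, Add(H, H)))) = Add(-27, Mul(3, Mul(H, Mul(2, H)))) = Add(-27, Mul(3, Mul(2, Pow(H, 2)))) = Add(-27, Mul(6, Pow(H, 2))))
Mul(-36, Add(Function('D')(-6), Function('l')(n))) = Mul(-36, Add(Mul(14, -6), Add(-27, Mul(6, Pow(8, 2))))) = Mul(-36, Add(-84, Add(-27, Mul(6, 64)))) = Mul(-36, Add(-84, Add(-27, 384))) = Mul(-36, Add(-84, 357)) = Mul(-36, 273) = -9828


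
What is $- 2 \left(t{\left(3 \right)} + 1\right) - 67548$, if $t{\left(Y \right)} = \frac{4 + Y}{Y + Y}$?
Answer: $- \frac{202657}{3} \approx -67552.0$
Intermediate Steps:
$t{\left(Y \right)} = \frac{4 + Y}{2 Y}$
$- 2 \left(t{\left(3 \right)} + 1\right) - 67548 = - 2 \left(\frac{4 + 3}{2 \cdot 3} + 1\right) - 67548 = - 2 \left(\frac{1}{2} \cdot \frac{1}{3} \cdot 7 + 1\right) - 67548 = - 2 \left(\frac{7}{6} + 1\right) - 67548 = \left(-2\right) \frac{13}{6} - 67548 = - \frac{13}{3} - 67548 = - \frac{202657}{3}$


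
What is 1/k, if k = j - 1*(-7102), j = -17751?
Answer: -1/10649 ≈ -9.3905e-5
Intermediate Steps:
k = -10649 (k = -17751 - 1*(-7102) = -17751 + 7102 = -10649)
1/k = 1/(-10649) = -1/10649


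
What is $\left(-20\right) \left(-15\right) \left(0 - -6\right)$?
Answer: $1800$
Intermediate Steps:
$\left(-20\right) \left(-15\right) \left(0 - -6\right) = 300 \left(0 + 6\right) = 300 \cdot 6 = 1800$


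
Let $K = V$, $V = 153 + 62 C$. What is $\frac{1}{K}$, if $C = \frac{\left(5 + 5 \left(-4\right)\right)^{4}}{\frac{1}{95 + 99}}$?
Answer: $\frac{1}{608917653} \approx 1.6423 \cdot 10^{-9}$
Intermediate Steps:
$C = 9821250$ ($C = \frac{\left(5 - 20\right)^{4}}{\frac{1}{194}} = \left(-15\right)^{4} \frac{1}{\frac{1}{194}} = 50625 \cdot 194 = 9821250$)
$V = 608917653$ ($V = 153 + 62 \cdot 9821250 = 153 + 608917500 = 608917653$)
$K = 608917653$
$\frac{1}{K} = \frac{1}{608917653}$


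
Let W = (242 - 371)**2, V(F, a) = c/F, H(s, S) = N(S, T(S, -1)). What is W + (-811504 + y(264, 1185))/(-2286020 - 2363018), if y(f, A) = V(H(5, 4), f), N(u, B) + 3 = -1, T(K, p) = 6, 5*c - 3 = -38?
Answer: 309461811441/18596152 ≈ 16641.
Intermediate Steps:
c = -7 (c = 3/5 + (1/5)*(-38) = 3/5 - 38/5 = -7)
N(u, B) = -4 (N(u, B) = -3 - 1 = -4)
H(s, S) = -4
V(F, a) = -7/F
y(f, A) = 7/4 (y(f, A) = -7/(-4) = -7*(-1/4) = 7/4)
W = 16641 (W = (-129)**2 = 16641)
W + (-811504 + y(264, 1185))/(-2286020 - 2363018) = 16641 + (-811504 + 7/4)/(-2286020 - 2363018) = 16641 - 3246009/4/(-4649038) = 16641 - 3246009/4*(-1/4649038) = 16641 + 3246009/18596152 = 309461811441/18596152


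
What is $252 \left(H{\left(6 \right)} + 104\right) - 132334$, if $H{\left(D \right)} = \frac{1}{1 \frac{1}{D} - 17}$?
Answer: $- \frac{10720238}{101} \approx -1.0614 \cdot 10^{5}$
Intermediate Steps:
$H{\left(D \right)} = \frac{1}{-17 + \frac{1}{D}}$ ($H{\left(D \right)} = \frac{1}{\frac{1}{D} - 17} = \frac{1}{-17 + \frac{1}{D}}$)
$252 \left(H{\left(6 \right)} + 104\right) - 132334 = 252 \left(\left(-1\right) 6 \frac{1}{-1 + 17 \cdot 6} + 104\right) - 132334 = 252 \left(\left(-1\right) 6 \frac{1}{-1 + 102} + 104\right) - 132334 = 252 \left(\left(-1\right) 6 \cdot \frac{1}{101} + 104\right) - 132334 = 252 \left(- \frac{6}{101} + 104\right) - 132334 = 252 \cdot \frac{10498}{101} - 132334 = \frac{2645496}{101} - 132334 = - \frac{10720238}{101}$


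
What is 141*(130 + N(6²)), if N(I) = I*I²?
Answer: 6596826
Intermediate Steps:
N(I) = I³
141*(130 + N(6²)) = 141*(130 + (6²)³) = 141*(130 + 36³) = 141*(130 + 46656) = 141*46786 = 6596826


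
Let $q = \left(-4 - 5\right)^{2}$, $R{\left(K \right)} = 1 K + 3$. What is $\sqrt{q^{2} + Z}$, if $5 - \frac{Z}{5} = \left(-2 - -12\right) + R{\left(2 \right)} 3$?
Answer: $\sqrt{6461} \approx 80.38$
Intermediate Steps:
$R{\left(K \right)} = 3 + K$ ($R{\left(K \right)} = K + 3 = 3 + K$)
$q = 81$ ($q = \left(-9\right)^{2} = 81$)
$Z = -100$ ($Z = 25 - 5 \left(\left(-2 - -12\right) + \left(3 + 2\right) 3\right) = 25 - 5 \left(\left(-2 + 12\right) + 5 \cdot 3\right) = 25 - 5 \left(10 + 15\right) = 25 - 125 = -100$)
$\sqrt{q^{2} + Z} = \sqrt{81^{2} - 100} = \sqrt{6561 - 100} = \sqrt{6461}$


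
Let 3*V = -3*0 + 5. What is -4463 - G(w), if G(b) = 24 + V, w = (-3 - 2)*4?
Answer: -13466/3 ≈ -4488.7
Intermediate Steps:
V = 5/3 (V = (-3*0 + 5)/3 = (0 + 5)/3 = (⅓)*5 = 5/3 ≈ 1.6667)
w = -20 (w = -5*4 = -20)
G(b) = 77/3 (G(b) = 24 + 5/3 = 77/3)
-4463 - G(w) = -4463 - 1*77/3 = -4463 - 77/3 = -13466/3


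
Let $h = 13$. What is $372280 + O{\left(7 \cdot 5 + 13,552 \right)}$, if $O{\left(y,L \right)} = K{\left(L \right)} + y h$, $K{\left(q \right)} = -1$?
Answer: $372903$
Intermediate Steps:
$O{\left(y,L \right)} = -1 + 13 y$ ($O{\left(y,L \right)} = -1 + y 13 = -1 + 13 y$)
$372280 + O{\left(7 \cdot 5 + 13,552 \right)} = 372280 - \left(1 - 13 \left(7 \cdot 5 + 13\right)\right) = 372280 - \left(1 - 13 \left(35 + 13\right)\right) = 372280 + \left(-1 + 13 \cdot 48\right) = 372280 + \left(-1 + 624\right) = 372280 + 623 = 372903$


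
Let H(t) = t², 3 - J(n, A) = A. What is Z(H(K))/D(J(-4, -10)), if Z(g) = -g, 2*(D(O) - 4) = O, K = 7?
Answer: -14/3 ≈ -4.6667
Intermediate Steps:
J(n, A) = 3 - A
D(O) = 4 + O/2
Z(H(K))/D(J(-4, -10)) = (-1*7²)/(4 + (3 - 1*(-10))/2) = (-1*49)/(4 + (3 + 10)/2) = -49/(4 + (½)*13) = -49/(4 + 13/2) = -49/21/2 = -49*2/21 = -14/3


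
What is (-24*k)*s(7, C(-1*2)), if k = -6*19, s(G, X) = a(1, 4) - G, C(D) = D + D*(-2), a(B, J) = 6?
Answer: -2736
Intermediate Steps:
C(D) = -D (C(D) = D - 2*D = -D)
s(G, X) = 6 - G
k = -114 (k = -1*114 = -114)
(-24*k)*s(7, C(-1*2)) = (-24*(-114))*(6 - 1*7) = 2736*(6 - 7) = 2736*(-1) = -2736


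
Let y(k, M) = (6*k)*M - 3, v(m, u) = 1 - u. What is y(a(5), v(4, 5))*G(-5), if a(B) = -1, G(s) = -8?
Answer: -168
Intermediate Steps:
y(k, M) = -3 + 6*M*k (y(k, M) = 6*M*k - 3 = -3 + 6*M*k)
y(a(5), v(4, 5))*G(-5) = (-3 + 6*(1 - 1*5)*(-1))*(-8) = (-3 + 6*(1 - 5)*(-1))*(-8) = (-3 + 6*(-4)*(-1))*(-8) = (-3 + 24)*(-8) = 21*(-8) = -168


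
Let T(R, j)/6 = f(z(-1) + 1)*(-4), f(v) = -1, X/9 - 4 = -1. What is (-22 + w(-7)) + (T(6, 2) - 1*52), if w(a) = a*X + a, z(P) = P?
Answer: -246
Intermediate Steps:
X = 27 (X = 36 + 9*(-1) = 36 - 9 = 27)
w(a) = 28*a (w(a) = a*27 + a = 27*a + a = 28*a)
T(R, j) = 24 (T(R, j) = 6*(-1*(-4)) = 6*4 = 24)
(-22 + w(-7)) + (T(6, 2) - 1*52) = (-22 + 28*(-7)) + (24 - 1*52) = (-22 - 196) + (24 - 52) = -218 - 28 = -246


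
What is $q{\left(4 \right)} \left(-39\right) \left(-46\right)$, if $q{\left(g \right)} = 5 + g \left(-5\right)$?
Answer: $-26910$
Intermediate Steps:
$q{\left(g \right)} = 5 - 5 g$
$q{\left(4 \right)} \left(-39\right) \left(-46\right) = \left(5 - 20\right) \left(-39\right) \left(-46\right) = \left(-15\right) \left(-39\right) \left(-46\right) = 585 \left(-46\right) = -26910$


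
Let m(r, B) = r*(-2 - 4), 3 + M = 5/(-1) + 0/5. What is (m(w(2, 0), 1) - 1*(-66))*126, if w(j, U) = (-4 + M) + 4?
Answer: 14364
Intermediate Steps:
M = -8 (M = -3 + (5/(-1) + 0/5) = -3 + (5*(-1) + 0*(1/5)) = -3 + (-5 + 0) = -3 - 5 = -8)
w(j, U) = -8 (w(j, U) = (-4 - 8) + 4 = -12 + 4 = -8)
m(r, B) = -6*r (m(r, B) = r*(-6) = -6*r)
(m(w(2, 0), 1) - 1*(-66))*126 = (-6*(-8) - 1*(-66))*126 = (48 + 66)*126 = 114*126 = 14364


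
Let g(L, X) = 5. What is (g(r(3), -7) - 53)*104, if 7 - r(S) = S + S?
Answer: -4992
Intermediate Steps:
r(S) = 7 - 2*S (r(S) = 7 - (S + S) = 7 - 2*S)
(g(r(3), -7) - 53)*104 = (5 - 53)*104 = -48*104 = -4992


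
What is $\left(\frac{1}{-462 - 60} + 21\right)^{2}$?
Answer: $\frac{120143521}{272484} \approx 440.92$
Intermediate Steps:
$\left(\frac{1}{-462 - 60} + 21\right)^{2} = \left(\frac{1}{-522} + 21\right)^{2} = \left(- \frac{1}{522} + 21\right)^{2} = \left(\frac{10961}{522}\right)^{2} = \frac{120143521}{272484}$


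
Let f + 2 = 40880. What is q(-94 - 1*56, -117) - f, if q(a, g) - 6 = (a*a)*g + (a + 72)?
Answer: -2673450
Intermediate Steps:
q(a, g) = 78 + a + g*a**2 (q(a, g) = 6 + ((a*a)*g + (a + 72)) = 6 + (a**2*g + (72 + a)) = 6 + (g*a**2 + (72 + a)) = 6 + (72 + a + g*a**2) = 78 + a + g*a**2)
f = 40878 (f = -2 + 40880 = 40878)
q(-94 - 1*56, -117) - f = (78 + (-94 - 1*56) - 117*(-94 - 1*56)**2) - 1*40878 = (78 + (-94 - 56) - 117*(-94 - 56)**2) - 40878 = (78 - 150 - 117*(-150)**2) - 40878 = (78 - 150 - 117*22500) - 40878 = (78 - 150 - 2632500) - 40878 = -2632572 - 40878 = -2673450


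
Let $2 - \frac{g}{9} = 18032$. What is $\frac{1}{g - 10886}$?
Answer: $- \frac{1}{173156} \approx -5.7751 \cdot 10^{-6}$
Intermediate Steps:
$g = -162270$ ($g = 18 - 162288 = -162270$)
$\frac{1}{g - 10886} = \frac{1}{-162270 - 10886} = \frac{1}{-173156} = - \frac{1}{173156}$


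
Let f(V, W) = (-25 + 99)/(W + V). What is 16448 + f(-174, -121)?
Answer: 4852086/295 ≈ 16448.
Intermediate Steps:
f(V, W) = 74/(V + W)
16448 + f(-174, -121) = 16448 + 74/(-174 - 121) = 16448 + 74/(-295) = 16448 + 74*(-1/295) = 16448 - 74/295 = 4852086/295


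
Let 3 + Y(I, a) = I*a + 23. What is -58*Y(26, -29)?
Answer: 42572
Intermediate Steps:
Y(I, a) = 20 + I*a (Y(I, a) = -3 + (I*a + 23) = -3 + (23 + I*a) = 20 + I*a)
-58*Y(26, -29) = -58*(20 + 26*(-29)) = -58*(20 - 754) = -58*(-734) = 42572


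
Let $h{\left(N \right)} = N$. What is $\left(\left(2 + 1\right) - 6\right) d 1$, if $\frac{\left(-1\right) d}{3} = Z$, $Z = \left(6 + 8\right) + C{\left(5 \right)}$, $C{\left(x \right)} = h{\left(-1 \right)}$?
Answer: $117$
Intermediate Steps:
$C{\left(x \right)} = -1$
$Z = 13$ ($Z = \left(6 + 8\right) - 1 = 14 - 1 = 13$)
$d = -39$ ($d = \left(-3\right) 13 = -39$)
$\left(\left(2 + 1\right) - 6\right) d 1 = \left(\left(2 + 1\right) - 6\right) \left(-39\right) 1 = \left(3 - 6\right) \left(-39\right) 1 = \left(-3\right) \left(-39\right) 1 = 117 \cdot 1 = 117$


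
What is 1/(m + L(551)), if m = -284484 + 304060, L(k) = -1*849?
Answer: 1/18727 ≈ 5.3399e-5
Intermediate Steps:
L(k) = -849
m = 19576
1/(m + L(551)) = 1/(19576 - 849) = 1/18727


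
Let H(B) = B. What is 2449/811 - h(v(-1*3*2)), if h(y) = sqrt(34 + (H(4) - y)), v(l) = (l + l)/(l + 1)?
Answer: 2449/811 - sqrt(890)/5 ≈ -2.9468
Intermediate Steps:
v(l) = 2*l/(1 + l) (v(l) = (2*l)/(1 + l) = 2*l/(1 + l))
h(y) = sqrt(38 - y) (h(y) = sqrt(34 + (4 - y)) = sqrt(38 - y))
2449/811 - h(v(-1*3*2)) = 2449/811 - sqrt(38 - 2*-1*3*2/(1 - 1*3*2)) = 2449*(1/811) - sqrt(38 - 2*(-3*2)/(1 - 3*2)) = 2449/811 - sqrt(38 - 2*(-6)/(1 - 6)) = 2449/811 - sqrt(38 - 2*(-6)/(-5)) = 2449/811 - sqrt(38 - 2*(-6)*(-1)/5) = 2449/811 - sqrt(38 - 1*12/5) = 2449/811 - sqrt(38 - 12/5) = 2449/811 - sqrt(178/5) = 2449/811 - sqrt(890)/5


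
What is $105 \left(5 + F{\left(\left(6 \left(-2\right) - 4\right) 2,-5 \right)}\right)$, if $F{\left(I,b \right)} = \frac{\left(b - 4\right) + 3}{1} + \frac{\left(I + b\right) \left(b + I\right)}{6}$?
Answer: $\frac{47705}{2} \approx 23853.0$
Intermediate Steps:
$F{\left(I,b \right)} = -1 + b + \frac{\left(I + b\right)^{2}}{6}$ ($F{\left(I,b \right)} = \left(\left(-4 + b\right) + 3\right) 1 + \left(I + b\right) \left(I + b\right) \frac{1}{6} = \left(-1 + b\right) 1 + \left(I + b\right)^{2} \cdot \frac{1}{6} = \left(-1 + b\right) + \frac{\left(I + b\right)^{2}}{6} = -1 + b + \frac{\left(I + b\right)^{2}}{6}$)
$105 \left(5 + F{\left(\left(6 \left(-2\right) - 4\right) 2,-5 \right)}\right) = 105 \left(5 - \left(6 - \frac{\left(\left(6 \left(-2\right) - 4\right) 2 - 5\right)^{2}}{6}\right)\right) = 105 \left(5 - \left(6 - \frac{\left(\left(-12 - 4\right) 2 - 5\right)^{2}}{6}\right)\right) = 105 \left(5 - \left(6 - \frac{\left(\left(-16\right) 2 - 5\right)^{2}}{6}\right)\right) = 105 \left(5 - \left(6 - \frac{\left(-32 - 5\right)^{2}}{6}\right)\right) = 105 \left(5 - \left(6 - \frac{1369}{6}\right)\right) = 105 \left(5 - - \frac{1333}{6}\right) = 105 \left(5 + \frac{1333}{6}\right) = 105 \cdot \frac{1363}{6} = \frac{47705}{2}$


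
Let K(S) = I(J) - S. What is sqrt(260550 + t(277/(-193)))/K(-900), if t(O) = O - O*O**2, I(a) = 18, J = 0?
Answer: sqrt(361512109300830)/34194582 ≈ 0.55604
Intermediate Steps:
K(S) = 18 - S
t(O) = O - O**3
sqrt(260550 + t(277/(-193)))/K(-900) = sqrt(260550 + (277/(-193) - (277/(-193))**3))/(18 - 1*(-900)) = sqrt(260550 + (277*(-1/193) - (277*(-1/193))**3))/(18 + 900) = sqrt(260550 + (-277/193 - (-277/193)**3))/918 = sqrt(260550 + (-277/193 - 1*(-21253933/7189057)))*(1/918) = sqrt(260550 + (-277/193 + 21253933/7189057))*(1/918) = sqrt(260550 + 10935960/7189057)*(1/918) = sqrt(1873119737310/7189057)*(1/918) = (sqrt(361512109300830)/37249)*(1/918) = sqrt(361512109300830)/34194582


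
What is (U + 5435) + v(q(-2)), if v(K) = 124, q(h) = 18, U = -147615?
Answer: -142056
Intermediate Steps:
(U + 5435) + v(q(-2)) = (-147615 + 5435) + 124 = -142180 + 124 = -142056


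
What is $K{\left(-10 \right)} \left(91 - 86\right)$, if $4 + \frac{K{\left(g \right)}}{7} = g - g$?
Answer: $-140$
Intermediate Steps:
$K{\left(g \right)} = -28$ ($K{\left(g \right)} = -28 + 7 \left(g - g\right) = -28 + 7 \cdot 0 = -28 + 0 = -28$)
$K{\left(-10 \right)} \left(91 - 86\right) = - 28 \left(91 - 86\right) = \left(-28\right) 5 = -140$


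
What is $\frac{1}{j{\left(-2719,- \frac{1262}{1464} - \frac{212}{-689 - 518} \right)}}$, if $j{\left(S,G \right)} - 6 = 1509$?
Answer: $\frac{1}{1515} \approx 0.00066007$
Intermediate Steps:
$j{\left(S,G \right)} = 1515$ ($j{\left(S,G \right)} = 6 + 1509 = 1515$)
$\frac{1}{j{\left(-2719,- \frac{1262}{1464} - \frac{212}{-689 - 518} \right)}} = \frac{1}{1515}$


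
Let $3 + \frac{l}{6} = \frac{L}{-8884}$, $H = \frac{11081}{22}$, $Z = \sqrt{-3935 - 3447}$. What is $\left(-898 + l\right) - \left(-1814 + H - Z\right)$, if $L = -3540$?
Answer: $\frac{19383995}{48862} + i \sqrt{7382} \approx 396.71 + 85.919 i$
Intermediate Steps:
$Z = i \sqrt{7382}$ ($Z = \sqrt{-7382} = i \sqrt{7382} \approx 85.919 i$)
$H = \frac{11081}{22}$ ($H = 11081 \cdot \frac{1}{22} = \frac{11081}{22} \approx 503.68$)
$l = - \frac{34668}{2221}$ ($l = -18 + 6 \left(- \frac{3540}{-8884}\right) = -18 + 6 \left(\left(-3540\right) \left(- \frac{1}{8884}\right)\right) = -18 + 6 \cdot \frac{885}{2221} = -18 + \frac{5310}{2221} = - \frac{34668}{2221} \approx -15.609$)
$\left(-898 + l\right) - \left(-1814 + H - Z\right) = \left(-898 - \frac{34668}{2221}\right) + \left(\left(i \sqrt{7382} - -1814\right) - \frac{11081}{22}\right) = - \frac{2029126}{2221} + \left(\left(i \sqrt{7382} + 1814\right) - \frac{11081}{22}\right) = - \frac{2029126}{2221} + \left(\left(1814 + i \sqrt{7382}\right) - \frac{11081}{22}\right) = - \frac{2029126}{2221} + \left(\frac{28827}{22} + i \sqrt{7382}\right) = \frac{19383995}{48862} + i \sqrt{7382}$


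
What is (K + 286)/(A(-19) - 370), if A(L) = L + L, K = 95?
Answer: -127/136 ≈ -0.93382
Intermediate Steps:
A(L) = 2*L
(K + 286)/(A(-19) - 370) = (95 + 286)/(2*(-19) - 370) = 381/(-38 - 370) = 381/(-408) = 381*(-1/408) = -127/136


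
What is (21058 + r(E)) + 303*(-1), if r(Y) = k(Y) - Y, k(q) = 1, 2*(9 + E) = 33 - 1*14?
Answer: 41511/2 ≈ 20756.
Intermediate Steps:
E = ½ (E = -9 + (33 - 1*14)/2 = -9 + (33 - 14)/2 = -9 + (½)*19 = -9 + 19/2 = ½ ≈ 0.50000)
r(Y) = 1 - Y
(21058 + r(E)) + 303*(-1) = (21058 + (1 - 1*½)) + 303*(-1) = (21058 + (1 - ½)) - 303 = (21058 + ½) - 303 = 42117/2 - 303 = 41511/2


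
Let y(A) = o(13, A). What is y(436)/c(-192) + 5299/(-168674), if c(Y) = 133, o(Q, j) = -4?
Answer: -1379463/22433642 ≈ -0.061491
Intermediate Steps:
y(A) = -4
y(436)/c(-192) + 5299/(-168674) = -4/133 + 5299/(-168674) = -4*1/133 + 5299*(-1/168674) = -4/133 - 5299/168674 = -1379463/22433642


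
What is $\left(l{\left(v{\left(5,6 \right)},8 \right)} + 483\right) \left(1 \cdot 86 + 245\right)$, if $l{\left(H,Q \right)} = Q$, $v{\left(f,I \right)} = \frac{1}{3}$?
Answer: $162521$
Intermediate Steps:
$v{\left(f,I \right)} = \frac{1}{3}$
$\left(l{\left(v{\left(5,6 \right)},8 \right)} + 483\right) \left(1 \cdot 86 + 245\right) = \left(8 + 483\right) \left(1 \cdot 86 + 245\right) = 491 \left(86 + 245\right) = 491 \cdot 331 = 162521$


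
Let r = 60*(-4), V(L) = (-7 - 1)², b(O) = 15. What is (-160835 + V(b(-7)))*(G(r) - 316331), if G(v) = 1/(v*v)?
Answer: 2929354629016829/57600 ≈ 5.0857e+10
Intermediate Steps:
V(L) = 64 (V(L) = (-8)² = 64)
r = -240
G(v) = v⁻² (G(v) = 1/(v²) = v⁻²)
(-160835 + V(b(-7)))*(G(r) - 316331) = (-160835 + 64)*((-240)⁻² - 316331) = -160771*(1/57600 - 316331) = -160771*(-18220665599/57600) = 2929354629016829/57600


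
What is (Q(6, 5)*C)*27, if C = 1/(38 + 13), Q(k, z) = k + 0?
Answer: 54/17 ≈ 3.1765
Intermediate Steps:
Q(k, z) = k
C = 1/51 ≈ 0.019608
(Q(6, 5)*C)*27 = (6*(1/51))*27 = (2/17)*27 = 54/17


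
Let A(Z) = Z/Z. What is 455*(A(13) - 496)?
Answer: -225225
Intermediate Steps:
A(Z) = 1
455*(A(13) - 496) = 455*(1 - 496) = 455*(-495) = -225225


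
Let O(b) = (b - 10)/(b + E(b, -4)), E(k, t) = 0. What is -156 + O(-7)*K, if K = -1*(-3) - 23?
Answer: -1432/7 ≈ -204.57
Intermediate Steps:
O(b) = (-10 + b)/b (O(b) = (b - 10)/(b + 0) = (-10 + b)/b)
K = -20 (K = 3 - 23 = -20)
-156 + O(-7)*K = -156 + ((-10 - 7)/(-7))*(-20) = -156 - ⅐*(-17)*(-20) = -156 + (17/7)*(-20) = -156 - 340/7 = -1432/7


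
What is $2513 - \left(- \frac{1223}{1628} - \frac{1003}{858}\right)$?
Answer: $\frac{159677315}{63492} \approx 2514.9$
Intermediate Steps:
$2513 - \left(- \frac{1223}{1628} - \frac{1003}{858}\right) = 2513 - - \frac{121919}{63492} = 2513 + \left(\frac{1003}{858} + \frac{1223}{1628}\right) = 2513 + \frac{121919}{63492} = \frac{159677315}{63492}$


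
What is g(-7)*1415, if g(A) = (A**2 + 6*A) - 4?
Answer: 4245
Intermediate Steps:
g(A) = -4 + A**2 + 6*A
g(-7)*1415 = (-4 + (-7)**2 + 6*(-7))*1415 = (-4 + 49 - 42)*1415 = 3*1415 = 4245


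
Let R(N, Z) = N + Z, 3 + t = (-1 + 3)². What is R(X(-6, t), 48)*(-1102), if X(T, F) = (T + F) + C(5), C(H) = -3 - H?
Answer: -38570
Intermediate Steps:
t = 1 (t = -3 + (-1 + 3)² = -3 + 2² = -3 + 4 = 1)
X(T, F) = -8 + F + T (X(T, F) = (T + F) + (-3 - 1*5) = (F + T) + (-3 - 5) = (F + T) - 8 = -8 + F + T)
R(X(-6, t), 48)*(-1102) = ((-8 + 1 - 6) + 48)*(-1102) = (-13 + 48)*(-1102) = 35*(-1102) = -38570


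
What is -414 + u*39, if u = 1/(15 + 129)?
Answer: -19859/48 ≈ -413.73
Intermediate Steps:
u = 1/144 ≈ 0.0069444
-414 + u*39 = -414 + (1/144)*39 = -414 + 13/48 = -19859/48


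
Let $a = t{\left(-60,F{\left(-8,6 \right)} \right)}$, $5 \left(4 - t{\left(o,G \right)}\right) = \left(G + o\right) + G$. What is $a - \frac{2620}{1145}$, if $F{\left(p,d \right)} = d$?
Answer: $\frac{12952}{1145} \approx 11.312$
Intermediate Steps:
$t{\left(o,G \right)} = 4 - \frac{2 G}{5} - \frac{o}{5}$ ($t{\left(o,G \right)} = 4 - \frac{\left(G + o\right) + G}{5} = 4 - \frac{o + 2 G}{5} = 4 - \left(\frac{o}{5} + \frac{2 G}{5}\right) = 4 - \frac{2 G}{5} - \frac{o}{5}$)
$a = \frac{68}{5}$ ($a = 4 - \frac{12}{5} - -12 = 4 - \frac{12}{5} + 12 = \frac{68}{5} \approx 13.6$)
$a - \frac{2620}{1145} = \frac{68}{5} - \frac{2620}{1145} = \frac{68}{5} - \frac{524}{229} = \frac{12952}{1145}$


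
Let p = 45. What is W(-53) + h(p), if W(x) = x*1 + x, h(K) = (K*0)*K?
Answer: -106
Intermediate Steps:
h(K) = 0 (h(K) = 0*K = 0)
W(x) = 2*x (W(x) = x + x = 2*x)
W(-53) + h(p) = 2*(-53) + 0 = -106 + 0 = -106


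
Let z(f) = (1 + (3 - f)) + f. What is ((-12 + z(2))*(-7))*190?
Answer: 10640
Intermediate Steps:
z(f) = 4 (z(f) = (4 - f) + f = 4)
((-12 + z(2))*(-7))*190 = ((-12 + 4)*(-7))*190 = -8*(-7)*190 = 56*190 = 10640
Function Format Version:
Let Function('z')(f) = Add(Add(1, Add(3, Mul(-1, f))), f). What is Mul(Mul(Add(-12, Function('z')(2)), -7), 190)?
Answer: 10640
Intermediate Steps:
Function('z')(f) = 4 (Function('z')(f) = Add(Add(4, Mul(-1, f)), f) = 4)
Mul(Mul(Add(-12, Function('z')(2)), -7), 190) = Mul(Mul(Add(-12, 4), -7), 190) = Mul(Mul(-8, -7), 190) = Mul(56, 190) = 10640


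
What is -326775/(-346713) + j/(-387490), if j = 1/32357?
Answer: 1365703167209679/1449030807904030 ≈ 0.94249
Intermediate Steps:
j = 1/32357 ≈ 3.0905e-5
-326775/(-346713) + j/(-387490) = -326775/(-346713) + (1/32357)/(-387490) = -326775*(-1/346713) + (1/32357)*(-1/387490) = 108925/115571 - 1/12538013930 = 1365703167209679/1449030807904030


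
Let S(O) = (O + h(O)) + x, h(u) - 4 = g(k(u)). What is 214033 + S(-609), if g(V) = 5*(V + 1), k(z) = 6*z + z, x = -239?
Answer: 191879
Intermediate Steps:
k(z) = 7*z
g(V) = 5 + 5*V (g(V) = 5*(1 + V) = 5 + 5*V)
h(u) = 9 + 35*u (h(u) = 4 + (5 + 5*(7*u)) = 4 + (5 + 35*u) = 9 + 35*u)
S(O) = -230 + 36*O (S(O) = (O + (9 + 35*O)) - 239 = (9 + 36*O) - 239 = -230 + 36*O)
214033 + S(-609) = 214033 + (-230 + 36*(-609)) = 214033 + (-230 - 21924) = 214033 - 22154 = 191879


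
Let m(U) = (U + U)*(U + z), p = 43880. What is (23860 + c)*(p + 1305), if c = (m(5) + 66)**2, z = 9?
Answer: 2995584760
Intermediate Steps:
m(U) = 2*U*(9 + U) (m(U) = (U + U)*(U + 9) = (2*U)*(9 + U) = 2*U*(9 + U))
c = 42436 (c = (2*5*(9 + 5) + 66)**2 = (2*5*14 + 66)**2 = (140 + 66)**2 = 206**2 = 42436)
(23860 + c)*(p + 1305) = (23860 + 42436)*(43880 + 1305) = 66296*45185 = 2995584760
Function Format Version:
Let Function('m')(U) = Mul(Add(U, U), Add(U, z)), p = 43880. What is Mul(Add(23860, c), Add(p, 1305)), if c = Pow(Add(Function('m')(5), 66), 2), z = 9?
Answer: 2995584760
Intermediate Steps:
Function('m')(U) = Mul(2, U, Add(9, U)) (Function('m')(U) = Mul(Add(U, U), Add(U, 9)) = Mul(Mul(2, U), Add(9, U)) = Mul(2, U, Add(9, U)))
c = 42436 (c = Pow(Add(Mul(2, 5, Add(9, 5)), 66), 2) = Pow(Add(Mul(2, 5, 14), 66), 2) = Pow(Add(140, 66), 2) = Pow(206, 2) = 42436)
Mul(Add(23860, c), Add(p, 1305)) = Mul(Add(23860, 42436), Add(43880, 1305)) = Mul(66296, 45185) = 2995584760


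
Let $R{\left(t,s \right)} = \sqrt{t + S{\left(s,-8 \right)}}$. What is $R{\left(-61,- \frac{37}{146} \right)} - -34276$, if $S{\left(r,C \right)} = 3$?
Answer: $34276 + i \sqrt{58} \approx 34276.0 + 7.6158 i$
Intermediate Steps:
$R{\left(t,s \right)} = \sqrt{3 + t}$ ($R{\left(t,s \right)} = \sqrt{t + 3} = \sqrt{3 + t}$)
$R{\left(-61,- \frac{37}{146} \right)} - -34276 = \sqrt{3 - 61} - -34276 = \sqrt{-58} + 34276 = i \sqrt{58} + 34276 = 34276 + i \sqrt{58}$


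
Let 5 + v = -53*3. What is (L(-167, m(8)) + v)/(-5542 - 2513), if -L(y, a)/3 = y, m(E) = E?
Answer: -337/8055 ≈ -0.041837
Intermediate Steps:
v = -164 (v = -5 - 53*3 = -5 - 159 = -164)
L(y, a) = -3*y
(L(-167, m(8)) + v)/(-5542 - 2513) = (-3*(-167) - 164)/(-5542 - 2513) = (501 - 164)/(-8055) = 337*(-1/8055) = -337/8055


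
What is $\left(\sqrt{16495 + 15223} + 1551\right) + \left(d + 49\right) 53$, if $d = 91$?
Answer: $8971 + \sqrt{31718} \approx 9149.1$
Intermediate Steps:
$\left(\sqrt{16495 + 15223} + 1551\right) + \left(d + 49\right) 53 = \left(\sqrt{16495 + 15223} + 1551\right) + \left(91 + 49\right) 53 = \left(\sqrt{31718} + 1551\right) + 140 \cdot 53 = \left(1551 + \sqrt{31718}\right) + 7420 = 8971 + \sqrt{31718}$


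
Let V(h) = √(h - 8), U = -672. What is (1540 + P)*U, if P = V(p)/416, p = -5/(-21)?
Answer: -1034880 - I*√3423/13 ≈ -1.0349e+6 - 4.5005*I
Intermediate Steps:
p = 5/21 (p = -5*(-1/21) = 5/21 ≈ 0.23810)
V(h) = √(-8 + h)
P = I*√3423/8736 (P = √(-8 + 5/21)/416 = √(-163/21)*(1/416) = (I*√3423/21)*(1/416) = I*√3423/8736 ≈ 0.0066972*I)
(1540 + P)*U = (1540 + I*√3423/8736)*(-672) = -1034880 - I*√3423/13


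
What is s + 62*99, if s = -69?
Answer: 6069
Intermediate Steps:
s + 62*99 = -69 + 62*99 = -69 + 6138 = 6069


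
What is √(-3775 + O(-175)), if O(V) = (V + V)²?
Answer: 5*√4749 ≈ 344.56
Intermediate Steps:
O(V) = 4*V² (O(V) = (2*V)² = 4*V²)
√(-3775 + O(-175)) = √(-3775 + 4*(-175)²) = √(-3775 + 4*30625) = √(-3775 + 122500) = √118725 = 5*√4749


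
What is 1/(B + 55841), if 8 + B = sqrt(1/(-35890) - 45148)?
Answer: 2003846370/111882374737931 - I*sqrt(58154782166690)/111882374737931 ≈ 1.791e-5 - 6.816e-8*I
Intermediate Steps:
B = -8 + I*sqrt(58154782166690)/35890 (B = -8 + sqrt(1/(-35890) - 45148) = -8 + sqrt(-1/35890 - 45148) = -8 + sqrt(-1620361721/35890) = -8 + I*sqrt(58154782166690)/35890 ≈ -8.0 + 212.48*I)
1/(B + 55841) = 1/((-8 + I*sqrt(58154782166690)/35890) + 55841) = 1/(55833 + I*sqrt(58154782166690)/35890)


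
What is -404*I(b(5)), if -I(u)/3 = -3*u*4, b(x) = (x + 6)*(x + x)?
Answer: -1599840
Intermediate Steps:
b(x) = 2*x*(6 + x) (b(x) = (6 + x)*(2*x) = 2*x*(6 + x))
I(u) = 36*u (I(u) = -3*(-3*u)*4 = -(-36)*u = 36*u)
-404*I(b(5)) = -14544*2*5*(6 + 5) = -14544*2*5*11 = -14544*110 = -404*3960 = -1599840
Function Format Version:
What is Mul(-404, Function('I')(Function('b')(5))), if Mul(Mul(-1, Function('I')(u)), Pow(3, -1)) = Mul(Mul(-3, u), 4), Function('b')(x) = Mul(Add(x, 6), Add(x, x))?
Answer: -1599840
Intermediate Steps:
Function('b')(x) = Mul(2, x, Add(6, x)) (Function('b')(x) = Mul(Add(6, x), Mul(2, x)) = Mul(2, x, Add(6, x)))
Function('I')(u) = Mul(36, u) (Function('I')(u) = Mul(-3, Mul(Mul(-3, u), 4)) = Mul(-3, Mul(-12, u)) = Mul(36, u))
Mul(-404, Function('I')(Function('b')(5))) = Mul(-404, Mul(36, Mul(2, 5, Add(6, 5)))) = Mul(-404, Mul(36, Mul(2, 5, 11))) = Mul(-404, Mul(36, 110)) = Mul(-404, 3960) = -1599840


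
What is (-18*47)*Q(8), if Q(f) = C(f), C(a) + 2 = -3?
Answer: 4230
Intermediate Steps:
C(a) = -5 (C(a) = -2 - 3 = -5)
Q(f) = -5
(-18*47)*Q(8) = -18*47*(-5) = -846*(-5) = 4230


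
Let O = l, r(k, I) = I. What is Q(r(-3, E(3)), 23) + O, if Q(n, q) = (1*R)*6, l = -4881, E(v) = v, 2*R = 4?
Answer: -4869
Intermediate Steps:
R = 2 (R = (1/2)*4 = 2)
Q(n, q) = 12 (Q(n, q) = (1*2)*6 = 2*6 = 12)
O = -4881
Q(r(-3, E(3)), 23) + O = 12 - 4881 = -4869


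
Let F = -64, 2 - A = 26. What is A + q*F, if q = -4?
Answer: 232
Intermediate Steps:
A = -24 (A = 2 - 1*26 = 2 - 26 = -24)
A + q*F = -24 - 4*(-64) = -24 + 256 = 232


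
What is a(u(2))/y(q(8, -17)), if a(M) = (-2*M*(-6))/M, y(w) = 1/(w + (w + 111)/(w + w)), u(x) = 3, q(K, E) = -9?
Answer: -176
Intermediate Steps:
y(w) = 1/(w + (111 + w)/(2*w)) (y(w) = 1/(w + (111 + w)/((2*w))) = 1/(w + (111 + w)*(1/(2*w))) = 1/(w + (111 + w)/(2*w)))
a(M) = 12 (a(M) = (12*M)/M = 12)
a(u(2))/y(q(8, -17)) = 12/((2*(-9)/(111 - 9 + 2*(-9)²))) = 12/((2*(-9)/(111 - 9 + 2*81))) = 12/((2*(-9)/(111 - 9 + 162))) = 12/((2*(-9)/264)) = 12/((2*(-9)*(1/264))) = 12/(-3/44) = 12*(-44/3) = -176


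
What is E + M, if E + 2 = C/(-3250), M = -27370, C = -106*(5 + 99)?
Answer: -3421076/125 ≈ -27369.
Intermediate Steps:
C = -11024 (C = -106*104 = -11024)
E = 174/125 (E = -2 - 11024/(-3250) = -2 - 11024*(-1/3250) = -2 + 424/125 = 174/125 ≈ 1.3920)
E + M = 174/125 - 27370 = -3421076/125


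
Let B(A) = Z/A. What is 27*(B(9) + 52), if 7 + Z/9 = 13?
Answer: 1566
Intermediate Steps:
Z = 54 (Z = -63 + 9*13 = -63 + 117 = 54)
B(A) = 54/A
27*(B(9) + 52) = 27*(54/9 + 52) = 27*(54*(⅑) + 52) = 27*(6 + 52) = 27*58 = 1566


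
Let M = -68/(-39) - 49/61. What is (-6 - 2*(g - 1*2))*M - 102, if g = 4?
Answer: -265028/2379 ≈ -111.40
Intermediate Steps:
M = 2237/2379 (M = -68*(-1/39) - 49*1/61 = 68/39 - 49/61 = 2237/2379 ≈ 0.94031)
(-6 - 2*(g - 1*2))*M - 102 = (-6 - 2*(4 - 1*2))*(2237/2379) - 102 = (-6 - 2*(4 - 2))*(2237/2379) - 102 = (-6 - 2*2)*(2237/2379) - 102 = (-6 - 4)*(2237/2379) - 102 = -10*2237/2379 - 102 = -22370/2379 - 102 = -265028/2379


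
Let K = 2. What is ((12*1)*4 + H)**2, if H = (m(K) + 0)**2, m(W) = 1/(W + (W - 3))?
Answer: 2401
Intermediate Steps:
m(W) = 1/(-3 + 2*W) (m(W) = 1/(W + (-3 + W)) = 1/(-3 + 2*W))
H = 1 (H = (1/(-3 + 2*2) + 0)**2 = (1/(-3 + 4) + 0)**2 = (1/1 + 0)**2 = (1 + 0)**2 = 1**2 = 1)
((12*1)*4 + H)**2 = ((12*1)*4 + 1)**2 = (12*4 + 1)**2 = (48 + 1)**2 = 49**2 = 2401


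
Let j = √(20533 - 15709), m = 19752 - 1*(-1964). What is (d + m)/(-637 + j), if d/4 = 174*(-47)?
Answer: 7004452/400945 + 65976*√134/400945 ≈ 19.375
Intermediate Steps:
m = 21716 (m = 19752 + 1964 = 21716)
j = 6*√134 (j = √4824 = 6*√134 ≈ 69.455)
d = -32712 (d = 4*(174*(-47)) = 4*(-8178) = -32712)
(d + m)/(-637 + j) = (-32712 + 21716)/(-637 + 6*√134) = -10996/(-637 + 6*√134)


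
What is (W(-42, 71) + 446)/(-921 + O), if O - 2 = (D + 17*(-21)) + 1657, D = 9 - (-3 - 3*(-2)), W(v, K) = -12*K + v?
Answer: -448/387 ≈ -1.1576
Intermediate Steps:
W(v, K) = v - 12*K
D = 6 (D = 9 - (-3 + 6) = 9 - 1*3 = 9 - 3 = 6)
O = 1308 (O = 2 + ((6 + 17*(-21)) + 1657) = 2 + ((6 - 357) + 1657) = 2 + (-351 + 1657) = 2 + 1306 = 1308)
(W(-42, 71) + 446)/(-921 + O) = ((-42 - 12*71) + 446)/(-921 + 1308) = ((-42 - 852) + 446)/387 = (-894 + 446)*(1/387) = -448*1/387 = -448/387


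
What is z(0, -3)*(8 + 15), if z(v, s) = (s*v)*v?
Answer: 0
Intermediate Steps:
z(v, s) = s*v**2
z(0, -3)*(8 + 15) = (-3*0**2)*(8 + 15) = -3*0*23 = 0*23 = 0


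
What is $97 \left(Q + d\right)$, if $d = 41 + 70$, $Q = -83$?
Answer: $2716$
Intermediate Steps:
$d = 111$
$97 \left(Q + d\right) = 97 \left(-83 + 111\right) = 97 \cdot 28 = 2716$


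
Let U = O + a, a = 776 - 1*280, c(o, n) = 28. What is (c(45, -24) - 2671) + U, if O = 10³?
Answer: -1147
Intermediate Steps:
a = 496 (a = 776 - 280 = 496)
O = 1000
U = 1496 (U = 1000 + 496 = 1496)
(c(45, -24) - 2671) + U = (28 - 2671) + 1496 = -2643 + 1496 = -1147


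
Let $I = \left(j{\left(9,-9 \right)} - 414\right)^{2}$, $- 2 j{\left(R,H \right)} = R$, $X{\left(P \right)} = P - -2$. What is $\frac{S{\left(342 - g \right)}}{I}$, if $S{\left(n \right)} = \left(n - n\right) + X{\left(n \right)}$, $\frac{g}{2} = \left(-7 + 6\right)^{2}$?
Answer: $\frac{152}{77841} \approx 0.0019527$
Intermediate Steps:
$X{\left(P \right)} = 2 + P$ ($X{\left(P \right)} = P + 2 = 2 + P$)
$j{\left(R,H \right)} = - \frac{R}{2}$
$g = 2$ ($g = 2 \left(-7 + 6\right)^{2} = 2 \left(-1\right)^{2} = 2 \cdot 1 = 2$)
$I = \frac{700569}{4}$ ($I = \left(\left(- \frac{1}{2}\right) 9 - 414\right)^{2} = \left(- \frac{9}{2} - 414\right)^{2} = \left(- \frac{837}{2}\right)^{2} = \frac{700569}{4} \approx 1.7514 \cdot 10^{5}$)
$S{\left(n \right)} = 2 + n$ ($S{\left(n \right)} = \left(n - n\right) + \left(2 + n\right) = 0 + \left(2 + n\right) = 2 + n$)
$\frac{S{\left(342 - g \right)}}{I} = \frac{2 + \left(342 - 2\right)}{\frac{700569}{4}} = \left(2 + \left(342 - 2\right)\right) \frac{4}{700569} = \left(2 + 340\right) \frac{4}{700569} = 342 \cdot \frac{4}{700569} = \frac{152}{77841}$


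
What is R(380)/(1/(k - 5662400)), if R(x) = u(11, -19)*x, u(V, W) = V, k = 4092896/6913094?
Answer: -81812421688951360/3456547 ≈ -2.3669e+10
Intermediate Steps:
k = 2046448/3456547 (k = 4092896*(1/6913094) = 2046448/3456547 ≈ 0.59205)
R(x) = 11*x
R(380)/(1/(k - 5662400)) = (11*380)/(1/(2046448/3456547 - 5662400)) = 4180/(1/(-19572349686352/3456547)) = 4180/(-3456547/19572349686352) = 4180*(-19572349686352/3456547) = -81812421688951360/3456547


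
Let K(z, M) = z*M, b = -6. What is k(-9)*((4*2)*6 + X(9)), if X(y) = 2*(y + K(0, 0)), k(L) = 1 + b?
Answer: -330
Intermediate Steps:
K(z, M) = M*z
k(L) = -5 (k(L) = 1 - 6 = -5)
X(y) = 2*y (X(y) = 2*(y + 0*0) = 2*(y + 0) = 2*y)
k(-9)*((4*2)*6 + X(9)) = -5*((4*2)*6 + 2*9) = -5*(8*6 + 18) = -5*(48 + 18) = -5*66 = -330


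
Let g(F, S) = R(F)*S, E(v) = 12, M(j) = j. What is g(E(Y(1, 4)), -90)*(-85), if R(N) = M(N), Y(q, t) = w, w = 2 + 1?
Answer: 91800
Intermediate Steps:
w = 3
Y(q, t) = 3
R(N) = N
g(F, S) = F*S
g(E(Y(1, 4)), -90)*(-85) = (12*(-90))*(-85) = -1080*(-85) = 91800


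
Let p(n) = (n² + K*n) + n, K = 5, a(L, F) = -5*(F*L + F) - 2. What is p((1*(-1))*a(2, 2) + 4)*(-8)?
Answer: -12096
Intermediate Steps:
a(L, F) = -2 - 5*F - 5*F*L (a(L, F) = -5*(F + F*L) - 2 = (-5*F - 5*F*L) - 2 = -2 - 5*F - 5*F*L)
p(n) = n² + 6*n (p(n) = (n² + 5*n) + n = n² + 6*n)
p((1*(-1))*a(2, 2) + 4)*(-8) = (((1*(-1))*(-2 - 5*2 - 5*2*2) + 4)*(6 + ((1*(-1))*(-2 - 5*2 - 5*2*2) + 4)))*(-8) = ((-(-2 - 10 - 20) + 4)*(6 + (-(-2 - 10 - 20) + 4)))*(-8) = ((-1*(-32) + 4)*(6 + (-1*(-32) + 4)))*(-8) = ((32 + 4)*(6 + (32 + 4)))*(-8) = (36*(6 + 36))*(-8) = (36*42)*(-8) = 1512*(-8) = -12096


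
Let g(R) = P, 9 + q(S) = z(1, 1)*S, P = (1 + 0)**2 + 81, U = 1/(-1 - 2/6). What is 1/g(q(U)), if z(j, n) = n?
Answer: 1/82 ≈ 0.012195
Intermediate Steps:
U = -3/4 (U = 1/(-1 - 2*1/6) = 1/(-1 - 1/3) = 1/(-4/3) = -3/4 ≈ -0.75000)
P = 82 (P = 1**2 + 81 = 1 + 81 = 82)
q(S) = -9 + S (q(S) = -9 + 1*S = -9 + S)
g(R) = 82
1/g(q(U)) = 1/82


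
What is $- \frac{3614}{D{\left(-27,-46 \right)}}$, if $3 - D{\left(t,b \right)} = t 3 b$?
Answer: $\frac{3614}{3723} \approx 0.97072$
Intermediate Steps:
$D{\left(t,b \right)} = 3 - 3 b t$ ($D{\left(t,b \right)} = 3 - t 3 b = 3 - 3 b t$)
$- \frac{3614}{D{\left(-27,-46 \right)}} = - \frac{3614}{3 - \left(-138\right) \left(-27\right)} = - \frac{3614}{3 - 3726} = - \frac{3614}{-3723} = \left(-3614\right) \left(- \frac{1}{3723}\right) = \frac{3614}{3723}$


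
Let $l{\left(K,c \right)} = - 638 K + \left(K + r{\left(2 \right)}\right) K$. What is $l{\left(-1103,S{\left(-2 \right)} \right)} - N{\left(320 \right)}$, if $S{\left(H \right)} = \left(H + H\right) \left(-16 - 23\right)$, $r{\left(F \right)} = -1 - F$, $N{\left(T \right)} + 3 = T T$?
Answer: $1821235$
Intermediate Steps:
$N{\left(T \right)} = -3 + T^{2}$ ($N{\left(T \right)} = -3 + T T = -3 + T^{2}$)
$S{\left(H \right)} = - 78 H$ ($S{\left(H \right)} = 2 H \left(-39\right) = - 78 H$)
$l{\left(K,c \right)} = - 638 K + K \left(-3 + K\right)$ ($l{\left(K,c \right)} = - 638 K + \left(K - 3\right) K = - 638 K + \left(-3 + K\right) K = - 638 K + K \left(-3 + K\right)$)
$l{\left(-1103,S{\left(-2 \right)} \right)} - N{\left(320 \right)} = - 1103 \left(-641 - 1103\right) - \left(-3 + 320^{2}\right) = \left(-1103\right) \left(-1744\right) - \left(-3 + 102400\right) = 1923632 - 102397 = 1821235$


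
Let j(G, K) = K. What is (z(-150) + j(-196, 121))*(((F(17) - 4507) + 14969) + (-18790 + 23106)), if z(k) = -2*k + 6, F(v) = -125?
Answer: 6256831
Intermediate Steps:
z(k) = 6 - 2*k
(z(-150) + j(-196, 121))*(((F(17) - 4507) + 14969) + (-18790 + 23106)) = ((6 - 2*(-150)) + 121)*(((-125 - 4507) + 14969) + (-18790 + 23106)) = ((6 + 300) + 121)*((-4632 + 14969) + 4316) = (306 + 121)*(10337 + 4316) = 427*14653 = 6256831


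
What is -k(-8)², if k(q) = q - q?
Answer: 0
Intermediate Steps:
k(q) = 0
-k(-8)² = -1*0² = -1*0 = 0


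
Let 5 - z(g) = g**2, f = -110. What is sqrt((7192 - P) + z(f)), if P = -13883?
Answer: 2*sqrt(2245) ≈ 94.763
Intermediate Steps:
z(g) = 5 - g**2
sqrt((7192 - P) + z(f)) = sqrt((7192 - 1*(-13883)) + (5 - 1*(-110)**2)) = sqrt((7192 + 13883) + (5 - 1*12100)) = sqrt(21075 + (5 - 12100)) = sqrt(21075 - 12095) = sqrt(8980) = 2*sqrt(2245)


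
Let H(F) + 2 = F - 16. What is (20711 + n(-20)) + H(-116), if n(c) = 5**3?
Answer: 20702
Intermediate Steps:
H(F) = -18 + F (H(F) = -2 + (F - 16) = -2 + (-16 + F) = -18 + F)
n(c) = 125
(20711 + n(-20)) + H(-116) = (20711 + 125) + (-18 - 116) = 20836 - 134 = 20702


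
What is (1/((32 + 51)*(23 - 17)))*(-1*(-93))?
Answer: 31/166 ≈ 0.18675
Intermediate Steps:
(1/((32 + 51)*(23 - 17)))*(-1*(-93)) = (1/(83*6))*93 = ((1/83)*(⅙))*93 = (1/498)*93 = 31/166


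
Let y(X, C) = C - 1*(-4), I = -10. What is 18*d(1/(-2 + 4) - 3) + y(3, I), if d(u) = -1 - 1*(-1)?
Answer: -6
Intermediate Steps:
y(X, C) = 4 + C (y(X, C) = C + 4 = 4 + C)
d(u) = 0 (d(u) = -1 + 1 = 0)
18*d(1/(-2 + 4) - 3) + y(3, I) = 18*0 + (4 - 10) = 0 - 6 = -6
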